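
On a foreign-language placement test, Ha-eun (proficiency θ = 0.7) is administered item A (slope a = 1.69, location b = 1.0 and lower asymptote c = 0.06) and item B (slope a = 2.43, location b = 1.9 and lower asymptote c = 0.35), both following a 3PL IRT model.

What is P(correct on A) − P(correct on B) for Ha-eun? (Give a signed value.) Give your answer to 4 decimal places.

P(θ) = c + (1 − c) · 1 / (1 + exp(−a(θ − b)))
P_A = 0.4133
P_B = 0.3834
P_A − P_B = 0.0300

0.0300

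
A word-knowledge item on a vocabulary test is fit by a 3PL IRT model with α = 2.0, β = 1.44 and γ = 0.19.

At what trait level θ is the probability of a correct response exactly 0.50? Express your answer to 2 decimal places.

P(θ) = γ + (1 − γ) · 1 / (1 + exp(−α(θ − β)))
Remove guessing floor: (0.50 − 0.19)/(1 − 0.19) = 0.3827
logit = ln(0.3827/0.6173) = -0.4780
θ = β + logit/(α) = 1.44 + (-0.4780)/2.0000 = 1.2010

1.20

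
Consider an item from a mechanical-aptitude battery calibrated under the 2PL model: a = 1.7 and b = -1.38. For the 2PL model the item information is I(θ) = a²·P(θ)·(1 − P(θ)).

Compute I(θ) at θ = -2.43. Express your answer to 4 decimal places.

0.3556

P = 1/(1+e^{1.7850}) = 0.1437
P(1−P) = 0.1437 × 0.8563 = 0.1230
I = a² × P(1−P) = 1.7² × 0.1230 = 0.35559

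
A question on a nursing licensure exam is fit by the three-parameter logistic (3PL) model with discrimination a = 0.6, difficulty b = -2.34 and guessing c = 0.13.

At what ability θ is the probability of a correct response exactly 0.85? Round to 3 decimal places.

P(θ) = c + (1 − c) · 1 / (1 + exp(−a(θ − b)))
Remove guessing floor: (0.85 − 0.13)/(1 − 0.13) = 0.8276
logit = ln(0.8276/0.1724) = 1.5686
θ = b + logit/(a) = -2.34 + 1.5686/0.6000 = 0.2744

0.274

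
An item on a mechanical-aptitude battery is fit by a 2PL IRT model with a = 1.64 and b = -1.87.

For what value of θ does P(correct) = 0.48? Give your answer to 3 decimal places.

-1.919

P(θ) = 1 / (1 + exp(−a(θ − b)))
logit = ln(0.4800/0.5200) = -0.0800
θ = b + logit/(a) = -1.87 + (-0.0800)/1.6400 = -1.9188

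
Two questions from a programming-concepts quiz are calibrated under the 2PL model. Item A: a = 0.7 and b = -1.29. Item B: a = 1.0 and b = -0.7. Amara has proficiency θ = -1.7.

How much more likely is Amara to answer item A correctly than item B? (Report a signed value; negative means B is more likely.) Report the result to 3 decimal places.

P(θ) = 1 / (1 + exp(−a(θ − b)))
P_A = 0.4287
P_B = 0.2689
P_A − P_B = 0.1598

0.160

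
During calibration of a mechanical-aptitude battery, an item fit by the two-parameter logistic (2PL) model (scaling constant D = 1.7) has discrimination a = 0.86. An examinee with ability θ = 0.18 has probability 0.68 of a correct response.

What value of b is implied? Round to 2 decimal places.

P(θ) = 1 / (1 + exp(−D·a(θ − b)))
logit(0.68) = ln(0.68/0.32) = 0.7538
b = θ − logit/(1.7·a) = 0.18 − 0.7538/1.4620 = -0.3356

-0.34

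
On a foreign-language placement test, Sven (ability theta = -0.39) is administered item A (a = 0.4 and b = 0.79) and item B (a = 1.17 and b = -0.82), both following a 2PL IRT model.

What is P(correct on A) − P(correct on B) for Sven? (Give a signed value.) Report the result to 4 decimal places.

P(theta) = 1 / (1 + exp(−a(theta − b)))
P_A = 0.3841
P_B = 0.6232
P_A − P_B = -0.2390

-0.2390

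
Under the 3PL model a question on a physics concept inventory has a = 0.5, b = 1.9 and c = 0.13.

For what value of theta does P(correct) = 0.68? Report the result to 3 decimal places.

2.983

P(theta) = c + (1 − c) · 1 / (1 + exp(−a(theta − b)))
Remove guessing floor: (0.68 − 0.13)/(1 − 0.13) = 0.6322
logit = ln(0.6322/0.3678) = 0.5416
theta = b + logit/(a) = 1.9 + 0.5416/0.5000 = 2.9832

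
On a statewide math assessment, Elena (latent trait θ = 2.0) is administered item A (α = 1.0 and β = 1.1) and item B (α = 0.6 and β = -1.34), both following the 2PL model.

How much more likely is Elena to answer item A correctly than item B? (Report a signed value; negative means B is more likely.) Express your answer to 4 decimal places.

-0.1703

P(θ) = 1 / (1 + exp(−α(θ − β)))
P_A = 0.7109
P_B = 0.8812
P_A − P_B = -0.1703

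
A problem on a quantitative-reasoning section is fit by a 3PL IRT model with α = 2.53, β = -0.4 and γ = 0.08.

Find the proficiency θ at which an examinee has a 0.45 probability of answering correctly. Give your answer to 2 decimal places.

-0.56

P(θ) = γ + (1 − γ) · 1 / (1 + exp(−α(θ − β)))
Remove guessing floor: (0.45 − 0.08)/(1 − 0.08) = 0.4022
logit = ln(0.4022/0.5978) = -0.3964
θ = β + logit/(α) = -0.4 + (-0.3964)/2.5300 = -0.5567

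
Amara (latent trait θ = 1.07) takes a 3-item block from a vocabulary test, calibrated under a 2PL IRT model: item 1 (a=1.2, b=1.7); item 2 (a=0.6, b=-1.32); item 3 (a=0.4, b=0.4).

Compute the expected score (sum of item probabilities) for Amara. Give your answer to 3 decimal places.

1.694

P(θ) = 1 / (1 + exp(−a(θ − b)))
P_1 = 1/(1+e^{0.7560}) = 0.3195
P_2 = 1/(1+e^{-1.4340}) = 0.8075
P_3 = 1/(1+e^{-0.2680}) = 0.5666
E[score] = 0.3195 + 0.8075 + 0.5666 = 1.6936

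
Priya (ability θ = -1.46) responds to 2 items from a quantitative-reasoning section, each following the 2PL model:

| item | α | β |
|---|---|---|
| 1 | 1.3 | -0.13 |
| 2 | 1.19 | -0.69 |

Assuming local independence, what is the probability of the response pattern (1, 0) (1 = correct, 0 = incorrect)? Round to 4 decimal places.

P(θ) = 1 / (1 + exp(−α(θ − β)))
P_1 = 1/(1+e^{1.7290}) = 0.1507
P_2 = 1/(1+e^{0.9163}) = 0.2857
L = P_1 × (1−P_2) = 0.1507 × 0.7143 = 0.10765

0.1077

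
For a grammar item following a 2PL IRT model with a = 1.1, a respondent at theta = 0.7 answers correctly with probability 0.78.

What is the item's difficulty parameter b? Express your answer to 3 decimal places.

P(theta) = 1 / (1 + exp(−a(theta − b)))
logit(0.78) = ln(0.78/0.22) = 1.2657
b = theta − logit/(a) = 0.7 − 1.2657/1.1000 = -0.4506

-0.451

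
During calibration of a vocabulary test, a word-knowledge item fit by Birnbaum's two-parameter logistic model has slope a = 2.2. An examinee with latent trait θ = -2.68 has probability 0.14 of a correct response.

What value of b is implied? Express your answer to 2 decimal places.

-1.85

P(θ) = 1 / (1 + exp(−a(θ − b)))
logit(0.14) = ln(0.14/0.86) = -1.8153
b = θ − logit/(a) = -2.68 − (-1.8153)/2.2000 = -1.8549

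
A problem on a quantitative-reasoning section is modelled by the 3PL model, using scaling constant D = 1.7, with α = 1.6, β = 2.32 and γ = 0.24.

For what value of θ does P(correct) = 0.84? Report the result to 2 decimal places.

2.81

P(θ) = γ + (1 − γ) · 1 / (1 + exp(−D·α(θ − β)))
Remove guessing floor: (0.84 − 0.24)/(1 − 0.24) = 0.7895
logit = ln(0.7895/0.2105) = 1.3218
θ = β + logit/(1.7·α) = 2.32 + 1.3218/2.7200 = 2.8059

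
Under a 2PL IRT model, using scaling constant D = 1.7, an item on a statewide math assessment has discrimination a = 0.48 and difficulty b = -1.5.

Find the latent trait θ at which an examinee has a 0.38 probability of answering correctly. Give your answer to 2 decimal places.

P(θ) = 1 / (1 + exp(−D·a(θ − b)))
logit = ln(0.3800/0.6200) = -0.4895
θ = b + logit/(1.7·a) = -1.5 + (-0.4895)/0.8160 = -2.0999

-2.10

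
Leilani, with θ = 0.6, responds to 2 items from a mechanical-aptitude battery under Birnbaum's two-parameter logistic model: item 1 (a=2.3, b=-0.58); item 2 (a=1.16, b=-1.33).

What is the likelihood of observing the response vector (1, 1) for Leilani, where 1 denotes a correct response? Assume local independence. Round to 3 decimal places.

0.848

P(θ) = 1 / (1 + exp(−a(θ − b)))
P_1 = 1/(1+e^{-2.7140}) = 0.9378
P_2 = 1/(1+e^{-2.2388}) = 0.9037
L = P_1 × P_2 = 0.9378 × 0.9037 = 0.84751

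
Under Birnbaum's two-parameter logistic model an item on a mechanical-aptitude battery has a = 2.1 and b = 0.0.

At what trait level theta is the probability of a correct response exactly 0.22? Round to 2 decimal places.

-0.60

P(theta) = 1 / (1 + exp(−a(theta − b)))
logit = ln(0.2200/0.7800) = -1.2657
theta = b + logit/(a) = 0.0 + (-1.2657)/2.1000 = -0.6027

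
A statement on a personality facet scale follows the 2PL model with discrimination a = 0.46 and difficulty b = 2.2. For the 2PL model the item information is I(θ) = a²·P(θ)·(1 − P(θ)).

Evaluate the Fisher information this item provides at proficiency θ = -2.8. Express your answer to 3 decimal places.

P = 1/(1+e^{2.3000}) = 0.0911
P(1−P) = 0.0911 × 0.9089 = 0.0828
I = a² × P(1−P) = 0.46² × 0.0828 = 0.01752

0.018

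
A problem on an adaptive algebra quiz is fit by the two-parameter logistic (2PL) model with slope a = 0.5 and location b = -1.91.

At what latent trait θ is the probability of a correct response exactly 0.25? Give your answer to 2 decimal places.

-4.11

P(θ) = 1 / (1 + exp(−a(θ − b)))
logit = ln(0.2500/0.7500) = -1.0986
θ = b + logit/(a) = -1.91 + (-1.0986)/0.5000 = -4.1072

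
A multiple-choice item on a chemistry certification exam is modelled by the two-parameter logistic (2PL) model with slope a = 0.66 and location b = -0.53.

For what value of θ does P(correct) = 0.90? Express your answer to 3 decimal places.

2.799

P(θ) = 1 / (1 + exp(−a(θ − b)))
logit = ln(0.9000/0.1000) = 2.1972
θ = b + logit/(a) = -0.53 + 2.1972/0.6600 = 2.7991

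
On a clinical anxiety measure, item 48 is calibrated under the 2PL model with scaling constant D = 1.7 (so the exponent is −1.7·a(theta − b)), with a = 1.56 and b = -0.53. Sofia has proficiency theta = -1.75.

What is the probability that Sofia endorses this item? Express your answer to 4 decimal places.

P(theta) = 1 / (1 + exp(−D·a(theta − b)))
Exponent: 1.7 × 1.56 × (-1.75 − (-0.53)) = -3.2354
1/(1 + e^{3.2354}) = 0.0379
P = 0.0379

0.0379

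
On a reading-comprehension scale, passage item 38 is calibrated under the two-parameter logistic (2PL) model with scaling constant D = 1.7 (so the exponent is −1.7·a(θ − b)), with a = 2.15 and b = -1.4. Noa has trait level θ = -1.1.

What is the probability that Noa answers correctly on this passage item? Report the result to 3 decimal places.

0.750

P(θ) = 1 / (1 + exp(−D·a(θ − b)))
Exponent: 1.7 × 2.15 × (-1.1 − (-1.4)) = 1.0965
1/(1 + e^{-1.0965}) = 0.7496
P = 0.7496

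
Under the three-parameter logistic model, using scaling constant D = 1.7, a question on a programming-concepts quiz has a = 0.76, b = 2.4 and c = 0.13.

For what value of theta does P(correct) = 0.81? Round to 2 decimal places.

P(theta) = c + (1 − c) · 1 / (1 + exp(−D·a(theta − b)))
Remove guessing floor: (0.81 − 0.13)/(1 − 0.13) = 0.7816
logit = ln(0.7816/0.2184) = 1.2751
theta = b + logit/(1.7·a) = 2.4 + 1.2751/1.2920 = 3.3869

3.39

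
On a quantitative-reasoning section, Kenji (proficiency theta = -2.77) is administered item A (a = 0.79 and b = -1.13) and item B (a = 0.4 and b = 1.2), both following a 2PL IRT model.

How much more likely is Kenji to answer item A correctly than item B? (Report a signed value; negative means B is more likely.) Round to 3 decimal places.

P(theta) = 1 / (1 + exp(−a(theta − b)))
P_A = 0.2149
P_B = 0.1697
P_A − P_B = 0.0452

0.045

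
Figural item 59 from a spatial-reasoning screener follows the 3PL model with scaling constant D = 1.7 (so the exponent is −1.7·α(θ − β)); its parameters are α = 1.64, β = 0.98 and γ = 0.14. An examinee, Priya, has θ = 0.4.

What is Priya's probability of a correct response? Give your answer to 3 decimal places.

P(θ) = γ + (1 − γ) · 1 / (1 + exp(−D·α(θ − β)))
Exponent: 1.7 × 1.64 × (0.4 − 0.98) = -1.6170
1/(1 + e^{1.6170}) = 0.1656
P = 0.14 + 0.86 × 0.1656 = 0.2824

0.282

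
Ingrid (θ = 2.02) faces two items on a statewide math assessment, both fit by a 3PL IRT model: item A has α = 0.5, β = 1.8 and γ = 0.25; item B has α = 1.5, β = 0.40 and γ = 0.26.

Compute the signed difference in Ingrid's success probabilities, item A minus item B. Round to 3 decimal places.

P(θ) = γ + (1 − γ) · 1 / (1 + exp(−α(θ − β)))
P_A = 0.6456
P_B = 0.9401
P_A − P_B = -0.2945

-0.295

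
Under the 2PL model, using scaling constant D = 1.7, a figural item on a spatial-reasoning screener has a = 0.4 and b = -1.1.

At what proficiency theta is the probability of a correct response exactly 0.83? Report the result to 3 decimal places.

P(theta) = 1 / (1 + exp(−D·a(theta − b)))
logit = ln(0.8300/0.1700) = 1.5856
theta = b + logit/(1.7·a) = -1.1 + 1.5856/0.6800 = 1.2318

1.232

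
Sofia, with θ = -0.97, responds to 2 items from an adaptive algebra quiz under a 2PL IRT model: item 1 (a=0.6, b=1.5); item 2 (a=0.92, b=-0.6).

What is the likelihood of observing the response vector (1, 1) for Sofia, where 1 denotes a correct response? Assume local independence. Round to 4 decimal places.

P(θ) = 1 / (1 + exp(−a(θ − b)))
P_1 = 1/(1+e^{1.4820}) = 0.1851
P_2 = 1/(1+e^{0.3404}) = 0.4157
L = P_1 × P_2 = 0.1851 × 0.4157 = 0.07696

0.0770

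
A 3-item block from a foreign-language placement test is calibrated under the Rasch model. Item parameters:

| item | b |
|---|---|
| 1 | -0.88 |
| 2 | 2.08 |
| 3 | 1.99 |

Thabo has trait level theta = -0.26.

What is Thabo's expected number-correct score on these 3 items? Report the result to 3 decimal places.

P(theta) = 1 / (1 + exp(−(theta − b)))
P_1 = 1/(1+e^{-0.6200}) = 0.6502
P_2 = 1/(1+e^{2.3400}) = 0.0879
P_3 = 1/(1+e^{2.2500}) = 0.0953
E[score] = 0.6502 + 0.0879 + 0.0953 = 0.8334

0.833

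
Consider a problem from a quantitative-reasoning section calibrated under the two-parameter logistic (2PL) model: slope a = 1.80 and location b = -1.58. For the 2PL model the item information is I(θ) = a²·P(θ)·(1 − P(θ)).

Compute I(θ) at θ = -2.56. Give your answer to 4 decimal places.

0.4046

P = 1/(1+e^{1.7640}) = 0.1463
P(1−P) = 0.1463 × 0.8537 = 0.1249
I = a² × P(1−P) = 1.80² × 0.1249 = 0.40464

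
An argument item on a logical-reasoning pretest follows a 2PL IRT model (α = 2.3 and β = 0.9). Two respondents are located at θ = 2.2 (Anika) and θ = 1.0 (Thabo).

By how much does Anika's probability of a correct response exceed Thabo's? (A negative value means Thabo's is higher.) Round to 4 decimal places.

P(θ) = 1 / (1 + exp(−α(θ − β)))
P(Anika) = 0.9521  [exponent 2.9900]
P(Thabo) = 0.5572  [exponent 0.2300]
Difference = 0.9521 − 0.5572 = 0.3949

0.3949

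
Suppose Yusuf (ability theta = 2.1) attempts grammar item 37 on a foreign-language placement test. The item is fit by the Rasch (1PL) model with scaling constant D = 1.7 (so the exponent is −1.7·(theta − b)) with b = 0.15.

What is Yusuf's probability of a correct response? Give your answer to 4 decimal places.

P(theta) = 1 / (1 + exp(−D·(theta − b)))
Exponent: 1.7 × (2.1 − 0.15) = 3.3150
1/(1 + e^{-3.3150}) = 0.9649
P = 0.9649

0.9649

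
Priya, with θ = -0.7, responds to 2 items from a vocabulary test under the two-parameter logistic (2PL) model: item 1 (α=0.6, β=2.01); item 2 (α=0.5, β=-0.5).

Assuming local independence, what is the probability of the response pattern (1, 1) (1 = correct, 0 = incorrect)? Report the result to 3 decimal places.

P(θ) = 1 / (1 + exp(−α(θ − β)))
P_1 = 1/(1+e^{1.6260}) = 0.1644
P_2 = 1/(1+e^{0.1000}) = 0.4750
L = P_1 × P_2 = 0.1644 × 0.4750 = 0.07808

0.078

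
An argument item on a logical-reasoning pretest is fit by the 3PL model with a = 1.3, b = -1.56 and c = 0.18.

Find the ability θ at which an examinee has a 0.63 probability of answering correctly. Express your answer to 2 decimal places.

-1.41

P(θ) = c + (1 − c) · 1 / (1 + exp(−a(θ − b)))
Remove guessing floor: (0.63 − 0.18)/(1 − 0.18) = 0.5488
logit = ln(0.5488/0.4512) = 0.1957
θ = b + logit/(a) = -1.56 + 0.1957/1.3000 = -1.4094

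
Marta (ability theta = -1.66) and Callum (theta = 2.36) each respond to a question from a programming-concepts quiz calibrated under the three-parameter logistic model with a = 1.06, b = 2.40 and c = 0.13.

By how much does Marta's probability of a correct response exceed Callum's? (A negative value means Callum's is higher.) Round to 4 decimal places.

P(theta) = c + (1 − c) · 1 / (1 + exp(−a(theta − b)))
P(Marta) = 0.1416  [exponent -4.3036]
P(Callum) = 0.5558  [exponent -0.0424]
Difference = 0.1416 − 0.5558 = -0.4142

-0.4142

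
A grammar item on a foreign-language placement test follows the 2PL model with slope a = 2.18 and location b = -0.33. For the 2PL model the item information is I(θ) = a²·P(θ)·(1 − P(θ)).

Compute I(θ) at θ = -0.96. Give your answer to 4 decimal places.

P = 1/(1+e^{1.3734}) = 0.2021
P(1−P) = 0.2021 × 0.7979 = 0.1612
I = a² × P(1−P) = 2.18² × 0.1612 = 0.76627

0.7663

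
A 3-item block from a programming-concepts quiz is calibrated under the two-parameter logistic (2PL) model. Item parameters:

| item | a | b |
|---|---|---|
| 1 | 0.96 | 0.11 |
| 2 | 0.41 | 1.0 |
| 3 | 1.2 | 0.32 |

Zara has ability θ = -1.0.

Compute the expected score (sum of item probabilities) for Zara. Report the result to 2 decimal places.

0.73

P(θ) = 1 / (1 + exp(−a(θ − b)))
P_1 = 1/(1+e^{1.0656}) = 0.2562
P_2 = 1/(1+e^{0.8200}) = 0.3058
P_3 = 1/(1+e^{1.5840}) = 0.1702
E[score] = 0.2562 + 0.3058 + 0.1702 = 0.7322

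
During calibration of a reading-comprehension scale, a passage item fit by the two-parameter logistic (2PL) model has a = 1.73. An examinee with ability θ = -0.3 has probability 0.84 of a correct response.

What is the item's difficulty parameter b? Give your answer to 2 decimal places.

P(θ) = 1 / (1 + exp(−a(θ − b)))
logit(0.84) = ln(0.84/0.16) = 1.6582
b = θ − logit/(a) = -0.3 − 1.6582/1.7300 = -1.2585

-1.26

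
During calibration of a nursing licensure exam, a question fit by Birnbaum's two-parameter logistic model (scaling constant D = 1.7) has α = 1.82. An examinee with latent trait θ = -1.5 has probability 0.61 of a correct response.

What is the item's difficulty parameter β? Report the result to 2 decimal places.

P(θ) = 1 / (1 + exp(−D·α(θ − β)))
logit(0.61) = ln(0.61/0.39) = 0.4473
β = θ − logit/(1.7·α) = -1.5 − 0.4473/3.0940 = -1.6446

-1.64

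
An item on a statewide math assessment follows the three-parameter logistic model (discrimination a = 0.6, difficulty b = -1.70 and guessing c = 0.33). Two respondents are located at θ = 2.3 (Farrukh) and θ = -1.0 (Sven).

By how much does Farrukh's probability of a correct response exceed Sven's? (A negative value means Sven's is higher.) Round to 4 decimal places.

0.2099

P(θ) = c + (1 − c) · 1 / (1 + exp(−a(θ − b)))
P(Farrukh) = 0.9443  [exponent 2.4000]
P(Sven) = 0.7343  [exponent 0.4200]
Difference = 0.9443 − 0.7343 = 0.2099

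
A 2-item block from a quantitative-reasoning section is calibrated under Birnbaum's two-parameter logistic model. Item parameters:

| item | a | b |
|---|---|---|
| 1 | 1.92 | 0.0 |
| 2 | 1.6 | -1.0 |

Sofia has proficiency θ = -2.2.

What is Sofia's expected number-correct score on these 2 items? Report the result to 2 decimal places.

P(θ) = 1 / (1 + exp(−a(θ − b)))
P_1 = 1/(1+e^{4.2240}) = 0.0144
P_2 = 1/(1+e^{1.9200}) = 0.1279
E[score] = 0.0144 + 0.1279 = 0.1423

0.14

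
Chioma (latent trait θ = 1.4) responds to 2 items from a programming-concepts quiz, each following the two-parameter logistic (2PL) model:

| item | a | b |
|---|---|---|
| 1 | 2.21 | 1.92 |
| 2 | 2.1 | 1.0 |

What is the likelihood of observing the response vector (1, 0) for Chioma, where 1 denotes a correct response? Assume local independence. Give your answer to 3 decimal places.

0.073

P(θ) = 1 / (1 + exp(−a(θ − b)))
P_1 = 1/(1+e^{1.1492}) = 0.2406
P_2 = 1/(1+e^{-0.8400}) = 0.6985
L = P_1 × (1−P_2) = 0.2406 × 0.3015 = 0.07256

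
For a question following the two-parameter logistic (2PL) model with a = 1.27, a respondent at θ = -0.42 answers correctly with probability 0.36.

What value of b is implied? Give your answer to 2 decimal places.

0.03

P(θ) = 1 / (1 + exp(−a(θ − b)))
logit(0.36) = ln(0.36/0.64) = -0.5754
b = θ − logit/(a) = -0.42 − (-0.5754)/1.2700 = 0.0330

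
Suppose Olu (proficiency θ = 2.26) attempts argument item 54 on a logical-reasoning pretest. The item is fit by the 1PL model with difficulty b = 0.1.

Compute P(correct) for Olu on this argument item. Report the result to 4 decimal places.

0.8966

P(θ) = 1 / (1 + exp(−(θ − b)))
Exponent: (2.26 − 0.1) = 2.1600
1/(1 + e^{-2.1600}) = 0.8966
P = 0.8966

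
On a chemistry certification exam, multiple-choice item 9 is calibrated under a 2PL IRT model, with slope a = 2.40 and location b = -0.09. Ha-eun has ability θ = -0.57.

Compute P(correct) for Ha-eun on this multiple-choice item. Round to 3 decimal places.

P(θ) = 1 / (1 + exp(−a(θ − b)))
Exponent: 2.40 × (-0.57 − (-0.09)) = -1.1520
1/(1 + e^{1.1520}) = 0.2401

0.240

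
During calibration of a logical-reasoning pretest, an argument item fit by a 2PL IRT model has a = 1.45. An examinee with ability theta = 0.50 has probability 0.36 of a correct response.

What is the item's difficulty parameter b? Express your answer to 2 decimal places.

P(theta) = 1 / (1 + exp(−a(theta − b)))
logit(0.36) = ln(0.36/0.64) = -0.5754
b = theta − logit/(a) = 0.50 − (-0.5754)/1.4500 = 0.8968

0.90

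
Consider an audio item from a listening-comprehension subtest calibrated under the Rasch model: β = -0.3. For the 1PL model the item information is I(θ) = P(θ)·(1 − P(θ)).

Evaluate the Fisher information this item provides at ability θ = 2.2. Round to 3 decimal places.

P = 1/(1+e^{-2.5000}) = 0.9241
P(1−P) = 0.9241 × 0.0759 = 0.0701
I = P(1−P) = 0.07010

0.070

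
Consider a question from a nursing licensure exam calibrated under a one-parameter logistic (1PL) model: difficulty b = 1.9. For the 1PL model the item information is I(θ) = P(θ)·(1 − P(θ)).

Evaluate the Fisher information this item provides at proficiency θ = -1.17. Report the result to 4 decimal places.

P = 1/(1+e^{3.0700}) = 0.0444
P(1−P) = 0.0444 × 0.9556 = 0.0424
I = P(1−P) = 0.04239

0.0424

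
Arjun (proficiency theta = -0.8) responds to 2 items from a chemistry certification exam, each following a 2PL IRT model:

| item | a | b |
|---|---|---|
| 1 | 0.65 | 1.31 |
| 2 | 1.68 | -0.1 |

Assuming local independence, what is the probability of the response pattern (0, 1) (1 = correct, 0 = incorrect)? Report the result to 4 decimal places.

0.1881

P(theta) = 1 / (1 + exp(−a(theta − b)))
P_1 = 1/(1+e^{1.3715}) = 0.2024
P_2 = 1/(1+e^{1.1760}) = 0.2358
L = (1−P_1) × P_2 = 0.7976 × 0.2358 = 0.18806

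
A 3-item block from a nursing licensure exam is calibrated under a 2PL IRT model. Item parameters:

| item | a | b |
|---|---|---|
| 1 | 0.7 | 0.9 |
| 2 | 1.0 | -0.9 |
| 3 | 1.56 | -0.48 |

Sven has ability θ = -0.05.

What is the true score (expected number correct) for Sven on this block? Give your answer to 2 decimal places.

P(θ) = 1 / (1 + exp(−a(θ − b)))
P_1 = 1/(1+e^{0.6650}) = 0.3396
P_2 = 1/(1+e^{-0.8500}) = 0.7006
P_3 = 1/(1+e^{-0.6708}) = 0.6617
E[score] = 0.3396 + 0.7006 + 0.6617 = 1.7019

1.70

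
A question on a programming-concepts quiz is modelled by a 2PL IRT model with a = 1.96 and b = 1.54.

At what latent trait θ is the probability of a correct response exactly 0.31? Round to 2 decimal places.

P(θ) = 1 / (1 + exp(−a(θ − b)))
logit = ln(0.3100/0.6900) = -0.8001
θ = b + logit/(a) = 1.54 + (-0.8001)/1.9600 = 1.1318

1.13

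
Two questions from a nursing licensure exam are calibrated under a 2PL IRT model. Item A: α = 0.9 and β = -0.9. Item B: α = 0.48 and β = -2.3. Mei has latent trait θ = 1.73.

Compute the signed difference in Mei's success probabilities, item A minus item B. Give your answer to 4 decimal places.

0.0405

P(θ) = 1 / (1 + exp(−α(θ − β)))
P_A = 0.9143
P_B = 0.8737
P_A − P_B = 0.0405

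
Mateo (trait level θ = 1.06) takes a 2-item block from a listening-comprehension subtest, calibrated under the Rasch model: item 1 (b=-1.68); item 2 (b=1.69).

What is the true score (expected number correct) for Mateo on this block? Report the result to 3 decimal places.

1.287

P(θ) = 1 / (1 + exp(−(θ − b)))
P_1 = 1/(1+e^{-2.7400}) = 0.9393
P_2 = 1/(1+e^{0.6300}) = 0.3475
E[score] = 0.9393 + 0.3475 = 1.2869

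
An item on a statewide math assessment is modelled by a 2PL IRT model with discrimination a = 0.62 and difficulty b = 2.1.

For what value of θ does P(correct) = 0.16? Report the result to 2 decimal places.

P(θ) = 1 / (1 + exp(−a(θ − b)))
logit = ln(0.1600/0.8400) = -1.6582
θ = b + logit/(a) = 2.1 + (-1.6582)/0.6200 = -0.5746

-0.57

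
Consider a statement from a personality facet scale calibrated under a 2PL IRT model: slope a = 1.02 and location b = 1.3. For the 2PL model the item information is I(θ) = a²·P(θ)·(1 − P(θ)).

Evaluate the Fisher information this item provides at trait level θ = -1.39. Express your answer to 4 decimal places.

P = 1/(1+e^{2.7438}) = 0.0604
P(1−P) = 0.0604 × 0.9396 = 0.0568
I = a² × P(1−P) = 1.02² × 0.0568 = 0.05908

0.0591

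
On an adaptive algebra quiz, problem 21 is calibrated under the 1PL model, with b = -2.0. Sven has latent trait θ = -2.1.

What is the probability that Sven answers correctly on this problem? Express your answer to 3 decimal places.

P(θ) = 1 / (1 + exp(−(θ − b)))
Exponent: (-2.1 − (-2.0)) = -0.1000
1/(1 + e^{0.1000}) = 0.4750
P = 0.4750

0.475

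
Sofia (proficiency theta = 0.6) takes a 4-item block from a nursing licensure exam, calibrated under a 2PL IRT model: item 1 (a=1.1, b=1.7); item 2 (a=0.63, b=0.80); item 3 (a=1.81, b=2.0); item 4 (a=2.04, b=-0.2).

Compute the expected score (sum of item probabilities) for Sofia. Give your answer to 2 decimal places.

1.61

P(theta) = 1 / (1 + exp(−a(theta − b)))
P_1 = 1/(1+e^{1.2100}) = 0.2297
P_2 = 1/(1+e^{0.1260}) = 0.4685
P_3 = 1/(1+e^{2.5340}) = 0.0735
P_4 = 1/(1+e^{-1.6320}) = 0.8364
E[score] = 0.2297 + 0.4685 + 0.0735 + 0.8364 = 1.6082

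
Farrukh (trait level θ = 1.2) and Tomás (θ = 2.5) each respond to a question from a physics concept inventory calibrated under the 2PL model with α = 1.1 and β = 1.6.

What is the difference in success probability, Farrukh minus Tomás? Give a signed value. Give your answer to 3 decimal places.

-0.337

P(θ) = 1 / (1 + exp(−α(θ − β)))
P(Farrukh) = 0.3917  [exponent -0.4400]
P(Tomás) = 0.7291  [exponent 0.9900]
Difference = 0.3917 − 0.7291 = -0.3373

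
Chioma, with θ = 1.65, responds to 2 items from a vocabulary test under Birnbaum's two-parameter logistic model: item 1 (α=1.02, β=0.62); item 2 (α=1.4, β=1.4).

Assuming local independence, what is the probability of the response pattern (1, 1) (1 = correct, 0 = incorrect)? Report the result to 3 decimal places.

0.435

P(θ) = 1 / (1 + exp(−α(θ − β)))
P_1 = 1/(1+e^{-1.0506}) = 0.7409
P_2 = 1/(1+e^{-0.3500}) = 0.5866
L = P_1 × P_2 = 0.7409 × 0.5866 = 0.43462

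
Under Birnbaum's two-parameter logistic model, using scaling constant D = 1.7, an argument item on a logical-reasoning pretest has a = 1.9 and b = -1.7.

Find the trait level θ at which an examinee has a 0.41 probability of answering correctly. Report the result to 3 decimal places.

P(θ) = 1 / (1 + exp(−D·a(θ − b)))
logit = ln(0.4100/0.5900) = -0.3640
θ = b + logit/(1.7·a) = -1.7 + (-0.3640)/3.2300 = -1.8127

-1.813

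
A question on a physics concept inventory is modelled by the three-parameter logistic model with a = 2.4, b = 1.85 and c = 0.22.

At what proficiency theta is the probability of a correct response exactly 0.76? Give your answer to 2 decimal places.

P(theta) = c + (1 − c) · 1 / (1 + exp(−a(theta − b)))
Remove guessing floor: (0.76 − 0.22)/(1 − 0.22) = 0.6923
logit = ln(0.6923/0.3077) = 0.8109
theta = b + logit/(a) = 1.85 + 0.8109/2.4000 = 2.1879

2.19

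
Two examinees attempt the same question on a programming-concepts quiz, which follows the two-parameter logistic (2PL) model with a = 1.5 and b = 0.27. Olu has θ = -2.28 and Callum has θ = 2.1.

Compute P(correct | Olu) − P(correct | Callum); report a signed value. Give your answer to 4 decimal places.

P(θ) = 1 / (1 + exp(−a(θ − b)))
P(Olu) = 0.0214  [exponent -3.8250]
P(Callum) = 0.9396  [exponent 2.7450]
Difference = 0.0214 − 0.9396 = -0.9183

-0.9183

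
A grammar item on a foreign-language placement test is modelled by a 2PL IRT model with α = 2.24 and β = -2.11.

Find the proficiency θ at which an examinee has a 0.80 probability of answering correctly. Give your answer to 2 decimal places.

P(θ) = 1 / (1 + exp(−α(θ − β)))
logit = ln(0.8000/0.2000) = 1.3863
θ = β + logit/(α) = -2.11 + 1.3863/2.2400 = -1.4911

-1.49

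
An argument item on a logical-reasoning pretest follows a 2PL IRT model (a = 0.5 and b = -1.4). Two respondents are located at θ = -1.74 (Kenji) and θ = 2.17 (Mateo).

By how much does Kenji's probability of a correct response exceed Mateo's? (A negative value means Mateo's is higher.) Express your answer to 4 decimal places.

-0.3987

P(θ) = 1 / (1 + exp(−a(θ − b)))
P(Kenji) = 0.4576  [exponent -0.1700]
P(Mateo) = 0.8563  [exponent 1.7850]
Difference = 0.4576 − 0.8563 = -0.3987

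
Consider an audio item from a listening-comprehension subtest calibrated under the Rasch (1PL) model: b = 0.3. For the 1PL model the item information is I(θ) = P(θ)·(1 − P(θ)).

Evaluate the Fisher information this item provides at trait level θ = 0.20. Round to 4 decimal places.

0.2494

P = 1/(1+e^{0.1000}) = 0.4750
P(1−P) = 0.4750 × 0.5250 = 0.2494
I = P(1−P) = 0.24938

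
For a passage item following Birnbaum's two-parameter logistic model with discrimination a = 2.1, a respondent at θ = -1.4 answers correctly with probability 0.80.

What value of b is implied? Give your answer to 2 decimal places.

P(θ) = 1 / (1 + exp(−a(θ − b)))
logit(0.80) = ln(0.80/0.20) = 1.3863
b = θ − logit/(a) = -1.4 − 1.3863/2.1000 = -2.0601

-2.06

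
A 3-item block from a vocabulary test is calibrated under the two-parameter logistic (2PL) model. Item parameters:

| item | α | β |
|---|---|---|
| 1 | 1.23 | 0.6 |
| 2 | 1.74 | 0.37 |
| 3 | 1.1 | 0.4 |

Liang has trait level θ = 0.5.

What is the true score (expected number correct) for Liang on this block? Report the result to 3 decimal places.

1.553

P(θ) = 1 / (1 + exp(−α(θ − β)))
P_1 = 1/(1+e^{0.1230}) = 0.4693
P_2 = 1/(1+e^{-0.2262}) = 0.5563
P_3 = 1/(1+e^{-0.1100}) = 0.5275
E[score] = 0.4693 + 0.5563 + 0.5275 = 1.5531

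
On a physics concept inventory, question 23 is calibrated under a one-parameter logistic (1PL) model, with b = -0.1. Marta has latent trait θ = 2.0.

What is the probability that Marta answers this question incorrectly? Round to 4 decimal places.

P(θ) = 1 / (1 + exp(−(θ − b)))
Exponent: (2.0 − (-0.1)) = 2.1000
1/(1 + e^{-2.1000}) = 0.8909
P = 0.8909
P(incorrect) = 1 − 0.8909 = 0.1091

0.1091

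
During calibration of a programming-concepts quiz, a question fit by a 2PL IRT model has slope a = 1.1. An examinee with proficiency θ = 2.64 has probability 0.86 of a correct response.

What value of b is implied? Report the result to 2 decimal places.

P(θ) = 1 / (1 + exp(−a(θ − b)))
logit(0.86) = ln(0.86/0.14) = 1.8153
b = θ − logit/(a) = 2.64 − 1.8153/1.1000 = 0.9897

0.99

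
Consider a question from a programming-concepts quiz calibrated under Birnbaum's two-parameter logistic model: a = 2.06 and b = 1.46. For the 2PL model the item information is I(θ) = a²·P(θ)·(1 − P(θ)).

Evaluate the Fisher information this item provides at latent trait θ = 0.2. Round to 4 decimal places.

0.2741

P = 1/(1+e^{2.5956}) = 0.0694
P(1−P) = 0.0694 × 0.9306 = 0.0646
I = a² × P(1−P) = 2.06² × 0.0646 = 0.27415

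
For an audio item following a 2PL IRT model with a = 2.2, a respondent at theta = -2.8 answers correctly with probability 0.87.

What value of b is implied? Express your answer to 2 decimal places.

-3.66

P(theta) = 1 / (1 + exp(−a(theta − b)))
logit(0.87) = ln(0.87/0.13) = 1.9010
b = theta − logit/(a) = -2.8 − 1.9010/2.2000 = -3.6641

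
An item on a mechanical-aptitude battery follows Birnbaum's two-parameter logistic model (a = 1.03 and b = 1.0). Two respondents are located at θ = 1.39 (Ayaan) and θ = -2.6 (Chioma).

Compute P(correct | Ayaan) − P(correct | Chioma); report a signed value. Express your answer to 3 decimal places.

0.575

P(θ) = 1 / (1 + exp(−a(θ − b)))
P(Ayaan) = 0.5991  [exponent 0.4017]
P(Chioma) = 0.0239  [exponent -3.7080]
Difference = 0.5991 − 0.0239 = 0.5752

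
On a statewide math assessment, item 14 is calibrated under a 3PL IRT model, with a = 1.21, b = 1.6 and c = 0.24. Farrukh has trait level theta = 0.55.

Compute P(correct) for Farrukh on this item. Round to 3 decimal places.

P(theta) = c + (1 − c) · 1 / (1 + exp(−a(theta − b)))
Exponent: 1.21 × (0.55 − 1.6) = -1.2705
1/(1 + e^{1.2705}) = 0.2192
P = 0.24 + 0.76 × 0.2192 = 0.4066

0.407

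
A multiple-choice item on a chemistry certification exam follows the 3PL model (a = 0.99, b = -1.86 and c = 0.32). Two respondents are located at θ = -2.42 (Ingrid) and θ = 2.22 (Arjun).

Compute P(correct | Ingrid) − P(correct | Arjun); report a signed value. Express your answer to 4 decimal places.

-0.4201

P(θ) = c + (1 − c) · 1 / (1 + exp(−a(θ − b)))
P(Ingrid) = 0.5681  [exponent -0.5544]
P(Arjun) = 0.9882  [exponent 4.0392]
Difference = 0.5681 − 0.9882 = -0.4201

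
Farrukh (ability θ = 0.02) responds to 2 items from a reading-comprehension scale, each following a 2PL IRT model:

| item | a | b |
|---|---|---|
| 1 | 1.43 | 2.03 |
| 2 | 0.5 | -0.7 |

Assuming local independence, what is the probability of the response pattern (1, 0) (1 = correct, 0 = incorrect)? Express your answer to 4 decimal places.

0.0220

P(θ) = 1 / (1 + exp(−a(θ − b)))
P_1 = 1/(1+e^{2.8743}) = 0.0534
P_2 = 1/(1+e^{-0.3600}) = 0.5890
L = P_1 × (1−P_2) = 0.0534 × 0.4110 = 0.02196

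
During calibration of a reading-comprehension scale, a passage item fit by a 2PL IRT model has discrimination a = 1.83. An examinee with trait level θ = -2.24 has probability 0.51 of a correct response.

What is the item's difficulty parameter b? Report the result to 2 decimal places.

P(θ) = 1 / (1 + exp(−a(θ − b)))
logit(0.51) = ln(0.51/0.49) = 0.0400
b = θ − logit/(a) = -2.24 − 0.0400/1.8300 = -2.2619

-2.26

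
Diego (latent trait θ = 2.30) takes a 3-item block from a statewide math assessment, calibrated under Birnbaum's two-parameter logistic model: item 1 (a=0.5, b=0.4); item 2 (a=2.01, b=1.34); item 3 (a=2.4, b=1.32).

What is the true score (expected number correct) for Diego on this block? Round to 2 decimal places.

2.51

P(θ) = 1 / (1 + exp(−a(θ − b)))
P_1 = 1/(1+e^{-0.9500}) = 0.7211
P_2 = 1/(1+e^{-1.9296}) = 0.8732
P_3 = 1/(1+e^{-2.3520}) = 0.9131
E[score] = 0.7211 + 0.8732 + 0.9131 = 2.5074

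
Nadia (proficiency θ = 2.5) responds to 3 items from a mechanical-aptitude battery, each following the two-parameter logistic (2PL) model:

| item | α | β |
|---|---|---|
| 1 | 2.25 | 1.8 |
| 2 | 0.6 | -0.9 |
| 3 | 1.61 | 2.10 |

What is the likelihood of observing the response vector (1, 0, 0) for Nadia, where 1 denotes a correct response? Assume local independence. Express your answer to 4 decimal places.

0.0328

P(θ) = 1 / (1 + exp(−α(θ − β)))
P_1 = 1/(1+e^{-1.5750}) = 0.8285
P_2 = 1/(1+e^{-2.0400}) = 0.8849
P_3 = 1/(1+e^{-0.6440}) = 0.6557
L = P_1 × (1−P_2) × (1−P_3) = 0.8285 × 0.1151 × 0.3443 = 0.03283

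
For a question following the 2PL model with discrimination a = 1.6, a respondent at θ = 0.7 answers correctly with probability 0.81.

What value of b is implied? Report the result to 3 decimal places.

-0.206

P(θ) = 1 / (1 + exp(−a(θ − b)))
logit(0.81) = ln(0.81/0.19) = 1.4500
b = θ − logit/(a) = 0.7 − 1.4500/1.6000 = -0.2063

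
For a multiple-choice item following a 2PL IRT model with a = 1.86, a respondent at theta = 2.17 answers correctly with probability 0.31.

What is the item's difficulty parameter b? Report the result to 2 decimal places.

P(theta) = 1 / (1 + exp(−a(theta − b)))
logit(0.31) = ln(0.31/0.69) = -0.8001
b = theta − logit/(a) = 2.17 − (-0.8001)/1.8600 = 2.6002

2.60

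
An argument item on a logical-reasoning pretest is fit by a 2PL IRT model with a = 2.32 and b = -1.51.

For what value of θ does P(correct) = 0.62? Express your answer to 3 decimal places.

-1.299

P(θ) = 1 / (1 + exp(−a(θ − b)))
logit = ln(0.6200/0.3800) = 0.4895
θ = b + logit/(a) = -1.51 + 0.4895/2.3200 = -1.2990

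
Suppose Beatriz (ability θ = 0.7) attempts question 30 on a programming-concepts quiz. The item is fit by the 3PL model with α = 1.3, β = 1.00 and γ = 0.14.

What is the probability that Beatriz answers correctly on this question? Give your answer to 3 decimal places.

0.487

P(θ) = γ + (1 − γ) · 1 / (1 + exp(−α(θ − β)))
Exponent: 1.3 × (0.7 − 1.00) = -0.3900
1/(1 + e^{0.3900}) = 0.4037
P = 0.14 + 0.86 × 0.4037 = 0.4872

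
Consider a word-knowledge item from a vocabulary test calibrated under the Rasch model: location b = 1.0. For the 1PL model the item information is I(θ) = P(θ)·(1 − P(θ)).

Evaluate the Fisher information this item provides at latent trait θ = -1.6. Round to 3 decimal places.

0.064

P = 1/(1+e^{2.6000}) = 0.0691
P(1−P) = 0.0691 × 0.9309 = 0.0644
I = P(1−P) = 0.06436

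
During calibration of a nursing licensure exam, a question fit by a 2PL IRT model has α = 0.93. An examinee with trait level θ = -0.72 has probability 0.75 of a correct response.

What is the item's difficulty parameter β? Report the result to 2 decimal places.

P(θ) = 1 / (1 + exp(−α(θ − β)))
logit(0.75) = ln(0.75/0.25) = 1.0986
β = θ − logit/(α) = -0.72 − 1.0986/0.9300 = -1.9013

-1.90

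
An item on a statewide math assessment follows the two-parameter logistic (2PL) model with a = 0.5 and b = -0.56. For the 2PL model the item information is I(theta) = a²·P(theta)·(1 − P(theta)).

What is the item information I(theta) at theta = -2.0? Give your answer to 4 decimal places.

0.0551

P = 1/(1+e^{0.7200}) = 0.3274
P(1−P) = 0.3274 × 0.6726 = 0.2202
I = a² × P(1−P) = 0.5² × 0.2202 = 0.05505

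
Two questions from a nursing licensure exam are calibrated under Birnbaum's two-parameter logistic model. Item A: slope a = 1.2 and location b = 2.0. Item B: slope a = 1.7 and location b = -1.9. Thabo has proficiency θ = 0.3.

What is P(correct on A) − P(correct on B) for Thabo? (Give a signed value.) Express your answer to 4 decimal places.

P(θ) = 1 / (1 + exp(−a(θ − b)))
P_A = 0.1151
P_B = 0.9768
P_A − P_B = -0.8617

-0.8617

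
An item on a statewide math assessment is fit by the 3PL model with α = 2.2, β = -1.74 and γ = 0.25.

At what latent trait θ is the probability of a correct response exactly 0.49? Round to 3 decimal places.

-2.083

P(θ) = γ + (1 − γ) · 1 / (1 + exp(−α(θ − β)))
Remove guessing floor: (0.49 − 0.25)/(1 − 0.25) = 0.3200
logit = ln(0.3200/0.6800) = -0.7538
θ = β + logit/(α) = -1.74 + (-0.7538)/2.2000 = -2.0826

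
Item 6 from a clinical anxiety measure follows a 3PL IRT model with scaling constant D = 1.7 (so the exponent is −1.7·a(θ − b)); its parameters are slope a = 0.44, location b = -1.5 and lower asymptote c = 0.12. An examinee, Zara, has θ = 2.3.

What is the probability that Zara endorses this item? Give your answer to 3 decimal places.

0.952

P(θ) = c + (1 − c) · 1 / (1 + exp(−D·a(θ − b)))
Exponent: 1.7 × 0.44 × (2.3 − (-1.5)) = 2.8424
1/(1 + e^{-2.8424}) = 0.9449
P = 0.12 + 0.88 × 0.9449 = 0.9515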